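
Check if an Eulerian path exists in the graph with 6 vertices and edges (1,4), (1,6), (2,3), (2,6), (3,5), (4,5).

Step 1: Find the degree of each vertex:
  deg(1) = 2
  deg(2) = 2
  deg(3) = 2
  deg(4) = 2
  deg(5) = 2
  deg(6) = 2

Step 2: Count vertices with odd degree:
  All vertices have even degree (0 odd-degree vertices)

Step 3: Apply Euler's theorem:
  - Eulerian circuit exists iff graph is connected and all vertices have even degree
  - Eulerian path exists iff graph is connected and has 0 or 2 odd-degree vertices

Graph is connected with 0 odd-degree vertices.
Both Eulerian circuit and Eulerian path exist.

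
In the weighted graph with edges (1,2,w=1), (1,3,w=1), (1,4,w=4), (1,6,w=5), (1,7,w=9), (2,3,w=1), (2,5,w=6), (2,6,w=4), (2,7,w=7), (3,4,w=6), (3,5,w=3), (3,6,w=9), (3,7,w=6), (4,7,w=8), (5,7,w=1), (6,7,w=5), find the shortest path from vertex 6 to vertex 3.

Step 1: Build adjacency list with weights:
  1: 2(w=1), 3(w=1), 4(w=4), 6(w=5), 7(w=9)
  2: 1(w=1), 3(w=1), 5(w=6), 6(w=4), 7(w=7)
  3: 1(w=1), 2(w=1), 4(w=6), 5(w=3), 6(w=9), 7(w=6)
  4: 1(w=4), 3(w=6), 7(w=8)
  5: 2(w=6), 3(w=3), 7(w=1)
  6: 1(w=5), 2(w=4), 3(w=9), 7(w=5)
  7: 1(w=9), 2(w=7), 3(w=6), 4(w=8), 5(w=1), 6(w=5)

Step 2: Apply Dijkstra's algorithm from vertex 6:
  Visit vertex 6 (distance=0)
    Update dist[1] = 5
    Update dist[2] = 4
    Update dist[3] = 9
    Update dist[7] = 5
  Visit vertex 2 (distance=4)
    Update dist[3] = 5
    Update dist[5] = 10
  Visit vertex 1 (distance=5)
    Update dist[4] = 9
  Visit vertex 3 (distance=5)
    Update dist[5] = 8

Step 3: Shortest path: 6 -> 2 -> 3
Total weight: 4 + 1 = 5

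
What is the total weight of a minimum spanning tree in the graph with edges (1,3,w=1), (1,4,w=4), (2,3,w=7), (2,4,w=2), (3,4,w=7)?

Apply Kruskal's algorithm (sort edges by weight, add if no cycle):

Sorted edges by weight:
  (1,3) w=1
  (2,4) w=2
  (1,4) w=4
  (2,3) w=7
  (3,4) w=7

Add edge (1,3) w=1 -- no cycle. Running total: 1
Add edge (2,4) w=2 -- no cycle. Running total: 3
Add edge (1,4) w=4 -- no cycle. Running total: 7

MST edges: (1,3,w=1), (2,4,w=2), (1,4,w=4)
Total MST weight: 1 + 2 + 4 = 7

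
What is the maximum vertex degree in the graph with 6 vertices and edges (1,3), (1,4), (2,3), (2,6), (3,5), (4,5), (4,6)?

Step 1: Count edges incident to each vertex:
  deg(1) = 2 (neighbors: 3, 4)
  deg(2) = 2 (neighbors: 3, 6)
  deg(3) = 3 (neighbors: 1, 2, 5)
  deg(4) = 3 (neighbors: 1, 5, 6)
  deg(5) = 2 (neighbors: 3, 4)
  deg(6) = 2 (neighbors: 2, 4)

Step 2: Find maximum:
  max(2, 2, 3, 3, 2, 2) = 3 (vertex 3)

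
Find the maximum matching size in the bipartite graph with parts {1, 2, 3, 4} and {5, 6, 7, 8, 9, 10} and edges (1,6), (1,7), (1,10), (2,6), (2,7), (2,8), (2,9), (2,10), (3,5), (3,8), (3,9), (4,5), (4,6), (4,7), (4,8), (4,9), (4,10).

Step 1: List the neighbors of each left vertex:
  1: 6, 7, 10
  2: 6, 7, 8, 9, 10
  3: 5, 8, 9
  4: 5, 6, 7, 8, 9, 10

Step 2: Greedily match left vertices, then look for augmenting paths:
  Match 1 -- 6
  Match 2 -- 7
  Match 3 -- 5
  Match 4 -- 8
  No augmenting path remains.

Step 3: Verify this is maximum:
  Matching size 4 = min(|L|, |R|) = min(4, 6), which is an upper bound, so this matching is maximum.

Maximum matching: {(1,6), (2,7), (3,5), (4,8)}
Size: 4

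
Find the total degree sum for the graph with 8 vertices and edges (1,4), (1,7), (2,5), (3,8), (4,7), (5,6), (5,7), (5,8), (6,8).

Step 1: Count edges incident to each vertex:
  deg(1) = 2 (neighbors: 4, 7)
  deg(2) = 1 (neighbors: 5)
  deg(3) = 1 (neighbors: 8)
  deg(4) = 2 (neighbors: 1, 7)
  deg(5) = 4 (neighbors: 2, 6, 7, 8)
  deg(6) = 2 (neighbors: 5, 8)
  deg(7) = 3 (neighbors: 1, 4, 5)
  deg(8) = 3 (neighbors: 3, 5, 6)

Step 2: Sum all degrees:
  2 + 1 + 1 + 2 + 4 + 2 + 3 + 3 = 18

Verification: sum of degrees = 2 * |E| = 2 * 9 = 18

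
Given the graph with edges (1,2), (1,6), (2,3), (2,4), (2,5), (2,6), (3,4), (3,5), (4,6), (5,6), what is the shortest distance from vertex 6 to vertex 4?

Step 1: Build adjacency list:
  1: 2, 6
  2: 1, 3, 4, 5, 6
  3: 2, 4, 5
  4: 2, 3, 6
  5: 2, 3, 6
  6: 1, 2, 4, 5

Step 2: BFS from vertex 6 to find shortest path to 4:
  vertex 1 reached at distance 1
  vertex 2 reached at distance 1
  vertex 4 reached at distance 1

Step 3: Shortest path: 6 -> 4
Path length: 1 edge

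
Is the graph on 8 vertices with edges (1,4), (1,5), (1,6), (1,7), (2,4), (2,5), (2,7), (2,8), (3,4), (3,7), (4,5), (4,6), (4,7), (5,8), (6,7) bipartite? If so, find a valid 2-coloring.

Step 1: Attempt 2-coloring using BFS:
  Start at vertex 1, assign color 0
  Color vertex 4 with color 1 (neighbor of 1)
  Color vertex 5 with color 1 (neighbor of 1)
  Color vertex 6 with color 1 (neighbor of 1)
  Color vertex 7 with color 1 (neighbor of 1)
  Color vertex 2 with color 0 (neighbor of 4)
  Color vertex 3 with color 0 (neighbor of 4)

Step 2: Conflict found! Vertices 4 and 5 are adjacent but have the same color.
This means the graph contains an odd cycle.

The graph is NOT bipartite.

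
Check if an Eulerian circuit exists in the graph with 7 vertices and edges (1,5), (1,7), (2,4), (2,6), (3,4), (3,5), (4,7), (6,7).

Step 1: Find the degree of each vertex:
  deg(1) = 2
  deg(2) = 2
  deg(3) = 2
  deg(4) = 3
  deg(5) = 2
  deg(6) = 2
  deg(7) = 3

Step 2: Count vertices with odd degree:
  Odd-degree vertices: 4, 7 (2 total)

Step 3: Apply Euler's theorem:
  - Eulerian circuit exists iff graph is connected and all vertices have even degree
  - Eulerian path exists iff graph is connected and has 0 or 2 odd-degree vertices

Graph is connected with exactly 2 odd-degree vertices (4, 7).
Eulerian path exists (starting and ending at the odd-degree vertices), but no Eulerian circuit.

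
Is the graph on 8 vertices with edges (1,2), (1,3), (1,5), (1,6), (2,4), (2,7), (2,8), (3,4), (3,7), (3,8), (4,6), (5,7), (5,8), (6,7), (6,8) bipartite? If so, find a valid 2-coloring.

Step 1: Attempt 2-coloring using BFS:
  Start at vertex 1, assign color 0
  Color vertex 2 with color 1 (neighbor of 1)
  Color vertex 3 with color 1 (neighbor of 1)
  Color vertex 5 with color 1 (neighbor of 1)
  Color vertex 6 with color 1 (neighbor of 1)
  Color vertex 4 with color 0 (neighbor of 2)
  Color vertex 7 with color 0 (neighbor of 2)
  Color vertex 8 with color 0 (neighbor of 2)

Step 2: 2-coloring succeeded. No conflicts found.
  Set A (color 0): {1, 4, 7, 8}
  Set B (color 1): {2, 3, 5, 6}

The graph is bipartite with partition {1, 4, 7, 8}, {2, 3, 5, 6}.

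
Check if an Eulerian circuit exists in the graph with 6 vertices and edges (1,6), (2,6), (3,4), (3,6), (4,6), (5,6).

Step 1: Find the degree of each vertex:
  deg(1) = 1
  deg(2) = 1
  deg(3) = 2
  deg(4) = 2
  deg(5) = 1
  deg(6) = 5

Step 2: Count vertices with odd degree:
  Odd-degree vertices: 1, 2, 5, 6 (4 total)

Step 3: Apply Euler's theorem:
  - Eulerian circuit exists iff graph is connected and all vertices have even degree
  - Eulerian path exists iff graph is connected and has 0 or 2 odd-degree vertices

Graph has 4 odd-degree vertices (need 0 or 2).
Neither Eulerian path nor Eulerian circuit exists.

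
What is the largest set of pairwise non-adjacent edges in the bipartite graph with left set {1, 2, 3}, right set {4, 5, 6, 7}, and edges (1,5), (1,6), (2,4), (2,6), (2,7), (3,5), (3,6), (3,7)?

Step 1: List the neighbors of each left vertex:
  1: 5, 6
  2: 4, 6, 7
  3: 5, 6, 7

Step 2: Greedily match left vertices, then look for augmenting paths:
  Match 1 -- 5
  Match 2 -- 4
  Match 3 -- 6
  No augmenting path remains.

Step 3: Verify this is maximum:
  Matching size 3 = min(|L|, |R|) = min(3, 4), which is an upper bound, so this matching is maximum.

Maximum matching: {(1,5), (2,4), (3,6)}
Size: 3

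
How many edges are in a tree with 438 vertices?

A tree on n vertices always has exactly n - 1 edges.
For n = 438: edges = 438 - 1 = 437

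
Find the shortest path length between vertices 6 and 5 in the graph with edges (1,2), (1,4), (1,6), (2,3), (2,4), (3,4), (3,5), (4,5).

Step 1: Build adjacency list:
  1: 2, 4, 6
  2: 1, 3, 4
  3: 2, 4, 5
  4: 1, 2, 3, 5
  5: 3, 4
  6: 1

Step 2: BFS from vertex 6 to find shortest path to 5:
  vertex 1 reached at distance 1
  vertex 2 reached at distance 2
  vertex 4 reached at distance 2
  vertex 3 reached at distance 3
  vertex 5 reached at distance 3

Step 3: Shortest path: 6 -> 1 -> 4 -> 5
Path length: 3 edges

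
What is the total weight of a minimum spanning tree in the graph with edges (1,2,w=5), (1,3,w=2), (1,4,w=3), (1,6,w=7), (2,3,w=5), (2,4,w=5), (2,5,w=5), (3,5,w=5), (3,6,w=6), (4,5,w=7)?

Apply Kruskal's algorithm (sort edges by weight, add if no cycle):

Sorted edges by weight:
  (1,3) w=2
  (1,4) w=3
  (1,2) w=5
  (2,3) w=5
  (2,4) w=5
  (2,5) w=5
  (3,5) w=5
  (3,6) w=6
  (1,6) w=7
  (4,5) w=7

Add edge (1,3) w=2 -- no cycle. Running total: 2
Add edge (1,4) w=3 -- no cycle. Running total: 5
Add edge (1,2) w=5 -- no cycle. Running total: 10
Skip edge (2,3) w=5 -- would create cycle
Skip edge (2,4) w=5 -- would create cycle
Add edge (2,5) w=5 -- no cycle. Running total: 15
Skip edge (3,5) w=5 -- would create cycle
Add edge (3,6) w=6 -- no cycle. Running total: 21

MST edges: (1,3,w=2), (1,4,w=3), (1,2,w=5), (2,5,w=5), (3,6,w=6)
Total MST weight: 2 + 3 + 5 + 5 + 6 = 21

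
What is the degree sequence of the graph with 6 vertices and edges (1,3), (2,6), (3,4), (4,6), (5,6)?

Step 1: Count edges incident to each vertex:
  deg(1) = 1 (neighbors: 3)
  deg(2) = 1 (neighbors: 6)
  deg(3) = 2 (neighbors: 1, 4)
  deg(4) = 2 (neighbors: 3, 6)
  deg(5) = 1 (neighbors: 6)
  deg(6) = 3 (neighbors: 2, 4, 5)

Step 2: Sort degrees in non-increasing order:
  Degrees: [1, 1, 2, 2, 1, 3] -> sorted: [3, 2, 2, 1, 1, 1]

Degree sequence: [3, 2, 2, 1, 1, 1]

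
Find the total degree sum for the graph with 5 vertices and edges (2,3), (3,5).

Step 1: Count edges incident to each vertex:
  deg(1) = 0 (neighbors: none)
  deg(2) = 1 (neighbors: 3)
  deg(3) = 2 (neighbors: 2, 5)
  deg(4) = 0 (neighbors: none)
  deg(5) = 1 (neighbors: 3)

Step 2: Sum all degrees:
  0 + 1 + 2 + 0 + 1 = 4

Verification: sum of degrees = 2 * |E| = 2 * 2 = 4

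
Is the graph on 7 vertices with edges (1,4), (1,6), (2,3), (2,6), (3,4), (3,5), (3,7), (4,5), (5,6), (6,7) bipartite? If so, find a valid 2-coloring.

Step 1: Attempt 2-coloring using BFS:
  Start at vertex 1, assign color 0
  Color vertex 4 with color 1 (neighbor of 1)
  Color vertex 6 with color 1 (neighbor of 1)
  Color vertex 3 with color 0 (neighbor of 4)
  Color vertex 5 with color 0 (neighbor of 4)
  Color vertex 2 with color 0 (neighbor of 6)
  Color vertex 7 with color 0 (neighbor of 6)

Step 2: Conflict found! Vertices 3 and 2 are adjacent but have the same color.
This means the graph contains an odd cycle.

The graph is NOT bipartite.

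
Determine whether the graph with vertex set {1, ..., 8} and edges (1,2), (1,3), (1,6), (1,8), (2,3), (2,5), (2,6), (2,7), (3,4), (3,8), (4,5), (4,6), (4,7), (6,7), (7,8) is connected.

Step 1: Build adjacency list from edges:
  1: 2, 3, 6, 8
  2: 1, 3, 5, 6, 7
  3: 1, 2, 4, 8
  4: 3, 5, 6, 7
  5: 2, 4
  6: 1, 2, 4, 7
  7: 2, 4, 6, 8
  8: 1, 3, 7

Step 2: Run BFS/DFS from vertex 1:
  Visited: {1, 2, 3, 6, 8, 5, 7, 4}
  Reached 8 of 8 vertices

Step 3: All 8 vertices reached from vertex 1, so the graph is connected.
Answer: Yes, the graph is connected.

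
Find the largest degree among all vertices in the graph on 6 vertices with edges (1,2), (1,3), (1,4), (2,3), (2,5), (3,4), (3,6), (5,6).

Step 1: Count edges incident to each vertex:
  deg(1) = 3 (neighbors: 2, 3, 4)
  deg(2) = 3 (neighbors: 1, 3, 5)
  deg(3) = 4 (neighbors: 1, 2, 4, 6)
  deg(4) = 2 (neighbors: 1, 3)
  deg(5) = 2 (neighbors: 2, 6)
  deg(6) = 2 (neighbors: 3, 5)

Step 2: Find maximum:
  max(3, 3, 4, 2, 2, 2) = 4 (vertex 3)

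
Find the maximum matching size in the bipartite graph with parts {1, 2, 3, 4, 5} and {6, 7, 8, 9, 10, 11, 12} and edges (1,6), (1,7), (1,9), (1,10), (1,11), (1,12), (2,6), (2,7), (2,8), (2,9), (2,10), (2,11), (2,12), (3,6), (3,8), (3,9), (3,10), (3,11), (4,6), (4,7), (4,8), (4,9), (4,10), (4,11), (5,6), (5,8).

Step 1: List the neighbors of each left vertex:
  1: 6, 7, 9, 10, 11, 12
  2: 6, 7, 8, 9, 10, 11, 12
  3: 6, 8, 9, 10, 11
  4: 6, 7, 8, 9, 10, 11
  5: 6, 8

Step 2: Greedily match left vertices, then look for augmenting paths:
  Match 1 -- 10
  Match 2 -- 7
  Match 3 -- 8
  Match 4 -- 9
  Match 5 -- 6
  No augmenting path remains.

Step 3: Verify this is maximum:
  Matching size 5 = min(|L|, |R|) = min(5, 7), which is an upper bound, so this matching is maximum.

Maximum matching: {(1,10), (2,7), (3,8), (4,9), (5,6)}
Size: 5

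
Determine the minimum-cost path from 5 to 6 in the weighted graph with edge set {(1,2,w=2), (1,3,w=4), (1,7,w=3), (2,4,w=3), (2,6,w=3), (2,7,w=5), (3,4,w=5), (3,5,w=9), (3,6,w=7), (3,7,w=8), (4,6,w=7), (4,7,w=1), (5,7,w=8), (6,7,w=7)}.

Step 1: Build adjacency list with weights:
  1: 2(w=2), 3(w=4), 7(w=3)
  2: 1(w=2), 4(w=3), 6(w=3), 7(w=5)
  3: 1(w=4), 4(w=5), 5(w=9), 6(w=7), 7(w=8)
  4: 2(w=3), 3(w=5), 6(w=7), 7(w=1)
  5: 3(w=9), 7(w=8)
  6: 2(w=3), 3(w=7), 4(w=7), 7(w=7)
  7: 1(w=3), 2(w=5), 3(w=8), 4(w=1), 5(w=8), 6(w=7)

Step 2: Apply Dijkstra's algorithm from vertex 5:
  Visit vertex 5 (distance=0)
    Update dist[3] = 9
    Update dist[7] = 8
  Visit vertex 7 (distance=8)
    Update dist[1] = 11
    Update dist[2] = 13
    Update dist[4] = 9
    Update dist[6] = 15
  Visit vertex 3 (distance=9)
  Visit vertex 4 (distance=9)
    Update dist[2] = 12
  Visit vertex 1 (distance=11)
  Visit vertex 2 (distance=12)
  Visit vertex 6 (distance=15)

Step 3: Shortest path: 5 -> 7 -> 6
Total weight: 8 + 7 = 15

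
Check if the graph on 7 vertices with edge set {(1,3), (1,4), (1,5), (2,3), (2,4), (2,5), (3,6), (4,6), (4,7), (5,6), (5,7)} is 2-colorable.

Step 1: Attempt 2-coloring using BFS:
  Start at vertex 1, assign color 0
  Color vertex 3 with color 1 (neighbor of 1)
  Color vertex 4 with color 1 (neighbor of 1)
  Color vertex 5 with color 1 (neighbor of 1)
  Color vertex 2 with color 0 (neighbor of 3)
  Color vertex 6 with color 0 (neighbor of 3)
  Color vertex 7 with color 0 (neighbor of 4)

Step 2: 2-coloring succeeded. No conflicts found.
  Set A (color 0): {1, 2, 6, 7}
  Set B (color 1): {3, 4, 5}

The graph is bipartite with partition {1, 2, 6, 7}, {3, 4, 5}.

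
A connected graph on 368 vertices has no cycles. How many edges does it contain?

A tree on n vertices always has exactly n - 1 edges.
For n = 368: edges = 368 - 1 = 367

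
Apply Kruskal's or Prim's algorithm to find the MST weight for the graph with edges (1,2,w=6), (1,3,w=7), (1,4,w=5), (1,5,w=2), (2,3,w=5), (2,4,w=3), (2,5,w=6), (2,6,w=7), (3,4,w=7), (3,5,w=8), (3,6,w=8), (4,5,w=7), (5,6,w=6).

Apply Kruskal's algorithm (sort edges by weight, add if no cycle):

Sorted edges by weight:
  (1,5) w=2
  (2,4) w=3
  (1,4) w=5
  (2,3) w=5
  (1,2) w=6
  (2,5) w=6
  (5,6) w=6
  (1,3) w=7
  (2,6) w=7
  (3,4) w=7
  (4,5) w=7
  (3,5) w=8
  (3,6) w=8

Add edge (1,5) w=2 -- no cycle. Running total: 2
Add edge (2,4) w=3 -- no cycle. Running total: 5
Add edge (1,4) w=5 -- no cycle. Running total: 10
Add edge (2,3) w=5 -- no cycle. Running total: 15
Skip edge (1,2) w=6 -- would create cycle
Skip edge (2,5) w=6 -- would create cycle
Add edge (5,6) w=6 -- no cycle. Running total: 21

MST edges: (1,5,w=2), (2,4,w=3), (1,4,w=5), (2,3,w=5), (5,6,w=6)
Total MST weight: 2 + 3 + 5 + 5 + 6 = 21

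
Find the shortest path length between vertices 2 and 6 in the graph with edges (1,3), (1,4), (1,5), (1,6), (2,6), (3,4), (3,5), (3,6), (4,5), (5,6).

Step 1: Build adjacency list:
  1: 3, 4, 5, 6
  2: 6
  3: 1, 4, 5, 6
  4: 1, 3, 5
  5: 1, 3, 4, 6
  6: 1, 2, 3, 5

Step 2: BFS from vertex 2 to find shortest path to 6:
  vertex 6 reached at distance 1

Step 3: Shortest path: 2 -> 6
Path length: 1 edge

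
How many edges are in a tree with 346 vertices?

A tree on n vertices always has exactly n - 1 edges.
For n = 346: edges = 346 - 1 = 345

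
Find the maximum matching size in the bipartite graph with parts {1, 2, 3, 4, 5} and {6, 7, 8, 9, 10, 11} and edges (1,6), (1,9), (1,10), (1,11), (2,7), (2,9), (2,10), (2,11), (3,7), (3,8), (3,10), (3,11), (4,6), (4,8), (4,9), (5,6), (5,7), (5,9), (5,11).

Step 1: List the neighbors of each left vertex:
  1: 6, 9, 10, 11
  2: 7, 9, 10, 11
  3: 7, 8, 10, 11
  4: 6, 8, 9
  5: 6, 7, 9, 11

Step 2: Greedily match left vertices, then look for augmenting paths:
  Match 1 -- 6
  Match 2 -- 7
  Match 3 -- 8
  Match 4 -- 9
  Match 5 -- 11
  No augmenting path remains.

Step 3: Verify this is maximum:
  Matching size 5 = min(|L|, |R|) = min(5, 6), which is an upper bound, so this matching is maximum.

Maximum matching: {(1,6), (2,7), (3,8), (4,9), (5,11)}
Size: 5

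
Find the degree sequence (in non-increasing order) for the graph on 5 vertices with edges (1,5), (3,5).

Step 1: Count edges incident to each vertex:
  deg(1) = 1 (neighbors: 5)
  deg(2) = 0 (neighbors: none)
  deg(3) = 1 (neighbors: 5)
  deg(4) = 0 (neighbors: none)
  deg(5) = 2 (neighbors: 1, 3)

Step 2: Sort degrees in non-increasing order:
  Degrees: [1, 0, 1, 0, 2] -> sorted: [2, 1, 1, 0, 0]

Degree sequence: [2, 1, 1, 0, 0]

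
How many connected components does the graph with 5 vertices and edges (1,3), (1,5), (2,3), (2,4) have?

Step 1: Build adjacency list from edges:
  1: 3, 5
  2: 3, 4
  3: 1, 2
  4: 2
  5: 1

Step 2: Run BFS/DFS from vertex 1:
  Visited: {1, 3, 5, 2, 4}
  Reached 5 of 5 vertices

Step 3: All 5 vertices reached from vertex 1, so the graph is connected.
Number of connected components: 1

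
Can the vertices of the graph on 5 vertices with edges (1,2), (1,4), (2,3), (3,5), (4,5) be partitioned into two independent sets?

Step 1: Attempt 2-coloring using BFS:
  Start at vertex 1, assign color 0
  Color vertex 2 with color 1 (neighbor of 1)
  Color vertex 4 with color 1 (neighbor of 1)
  Color vertex 3 with color 0 (neighbor of 2)
  Color vertex 5 with color 0 (neighbor of 4)

Step 2: Conflict found! Vertices 3 and 5 are adjacent but have the same color.
This means the graph contains an odd cycle.

The graph is NOT bipartite.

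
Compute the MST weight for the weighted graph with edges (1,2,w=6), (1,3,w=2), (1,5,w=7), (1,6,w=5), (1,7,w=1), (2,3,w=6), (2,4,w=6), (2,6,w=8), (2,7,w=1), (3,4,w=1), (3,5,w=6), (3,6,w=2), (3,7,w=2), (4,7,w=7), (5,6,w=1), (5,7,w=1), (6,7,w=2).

Apply Kruskal's algorithm (sort edges by weight, add if no cycle):

Sorted edges by weight:
  (1,7) w=1
  (2,7) w=1
  (3,4) w=1
  (5,7) w=1
  (5,6) w=1
  (1,3) w=2
  (3,7) w=2
  (3,6) w=2
  (6,7) w=2
  (1,6) w=5
  (1,2) w=6
  (2,4) w=6
  (2,3) w=6
  (3,5) w=6
  (1,5) w=7
  (4,7) w=7
  (2,6) w=8

Add edge (1,7) w=1 -- no cycle. Running total: 1
Add edge (2,7) w=1 -- no cycle. Running total: 2
Add edge (3,4) w=1 -- no cycle. Running total: 3
Add edge (5,7) w=1 -- no cycle. Running total: 4
Add edge (5,6) w=1 -- no cycle. Running total: 5
Add edge (1,3) w=2 -- no cycle. Running total: 7

MST edges: (1,7,w=1), (2,7,w=1), (3,4,w=1), (5,7,w=1), (5,6,w=1), (1,3,w=2)
Total MST weight: 1 + 1 + 1 + 1 + 1 + 2 = 7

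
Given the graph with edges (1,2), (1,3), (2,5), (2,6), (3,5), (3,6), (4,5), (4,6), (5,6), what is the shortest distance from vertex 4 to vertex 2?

Step 1: Build adjacency list:
  1: 2, 3
  2: 1, 5, 6
  3: 1, 5, 6
  4: 5, 6
  5: 2, 3, 4, 6
  6: 2, 3, 4, 5

Step 2: BFS from vertex 4 to find shortest path to 2:
  vertex 5 reached at distance 1
  vertex 6 reached at distance 1
  vertex 2 reached at distance 2

Step 3: Shortest path: 4 -> 5 -> 2
Path length: 2 edges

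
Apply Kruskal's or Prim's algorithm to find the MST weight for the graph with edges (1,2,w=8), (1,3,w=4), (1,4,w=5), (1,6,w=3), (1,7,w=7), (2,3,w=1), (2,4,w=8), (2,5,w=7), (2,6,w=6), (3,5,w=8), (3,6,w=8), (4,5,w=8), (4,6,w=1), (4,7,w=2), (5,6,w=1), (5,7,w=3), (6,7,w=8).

Apply Kruskal's algorithm (sort edges by weight, add if no cycle):

Sorted edges by weight:
  (2,3) w=1
  (4,6) w=1
  (5,6) w=1
  (4,7) w=2
  (1,6) w=3
  (5,7) w=3
  (1,3) w=4
  (1,4) w=5
  (2,6) w=6
  (1,7) w=7
  (2,5) w=7
  (1,2) w=8
  (2,4) w=8
  (3,5) w=8
  (3,6) w=8
  (4,5) w=8
  (6,7) w=8

Add edge (2,3) w=1 -- no cycle. Running total: 1
Add edge (4,6) w=1 -- no cycle. Running total: 2
Add edge (5,6) w=1 -- no cycle. Running total: 3
Add edge (4,7) w=2 -- no cycle. Running total: 5
Add edge (1,6) w=3 -- no cycle. Running total: 8
Skip edge (5,7) w=3 -- would create cycle
Add edge (1,3) w=4 -- no cycle. Running total: 12

MST edges: (2,3,w=1), (4,6,w=1), (5,6,w=1), (4,7,w=2), (1,6,w=3), (1,3,w=4)
Total MST weight: 1 + 1 + 1 + 2 + 3 + 4 = 12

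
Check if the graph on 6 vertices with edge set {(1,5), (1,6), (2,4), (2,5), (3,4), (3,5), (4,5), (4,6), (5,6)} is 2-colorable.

Step 1: Attempt 2-coloring using BFS:
  Start at vertex 1, assign color 0
  Color vertex 5 with color 1 (neighbor of 1)
  Color vertex 6 with color 1 (neighbor of 1)
  Color vertex 2 with color 0 (neighbor of 5)
  Color vertex 3 with color 0 (neighbor of 5)
  Color vertex 4 with color 0 (neighbor of 5)

Step 2: Conflict found! Vertices 5 and 6 are adjacent but have the same color.
This means the graph contains an odd cycle.

The graph is NOT bipartite.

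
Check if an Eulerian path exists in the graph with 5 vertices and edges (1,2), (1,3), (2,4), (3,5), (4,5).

Step 1: Find the degree of each vertex:
  deg(1) = 2
  deg(2) = 2
  deg(3) = 2
  deg(4) = 2
  deg(5) = 2

Step 2: Count vertices with odd degree:
  All vertices have even degree (0 odd-degree vertices)

Step 3: Apply Euler's theorem:
  - Eulerian circuit exists iff graph is connected and all vertices have even degree
  - Eulerian path exists iff graph is connected and has 0 or 2 odd-degree vertices

Graph is connected with 0 odd-degree vertices.
Both Eulerian circuit and Eulerian path exist.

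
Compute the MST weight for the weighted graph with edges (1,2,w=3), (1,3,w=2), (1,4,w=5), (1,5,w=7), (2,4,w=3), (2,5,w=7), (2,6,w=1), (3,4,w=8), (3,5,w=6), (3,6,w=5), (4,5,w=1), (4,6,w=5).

Apply Kruskal's algorithm (sort edges by weight, add if no cycle):

Sorted edges by weight:
  (2,6) w=1
  (4,5) w=1
  (1,3) w=2
  (1,2) w=3
  (2,4) w=3
  (1,4) w=5
  (3,6) w=5
  (4,6) w=5
  (3,5) w=6
  (1,5) w=7
  (2,5) w=7
  (3,4) w=8

Add edge (2,6) w=1 -- no cycle. Running total: 1
Add edge (4,5) w=1 -- no cycle. Running total: 2
Add edge (1,3) w=2 -- no cycle. Running total: 4
Add edge (1,2) w=3 -- no cycle. Running total: 7
Add edge (2,4) w=3 -- no cycle. Running total: 10

MST edges: (2,6,w=1), (4,5,w=1), (1,3,w=2), (1,2,w=3), (2,4,w=3)
Total MST weight: 1 + 1 + 2 + 3 + 3 = 10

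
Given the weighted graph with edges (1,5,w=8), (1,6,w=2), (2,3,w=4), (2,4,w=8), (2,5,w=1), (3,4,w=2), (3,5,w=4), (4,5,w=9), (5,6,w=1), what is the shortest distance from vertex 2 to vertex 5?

Step 1: Build adjacency list with weights:
  1: 5(w=8), 6(w=2)
  2: 3(w=4), 4(w=8), 5(w=1)
  3: 2(w=4), 4(w=2), 5(w=4)
  4: 2(w=8), 3(w=2), 5(w=9)
  5: 1(w=8), 2(w=1), 3(w=4), 4(w=9), 6(w=1)
  6: 1(w=2), 5(w=1)

Step 2: Apply Dijkstra's algorithm from vertex 2:
  Visit vertex 2 (distance=0)
    Update dist[3] = 4
    Update dist[4] = 8
    Update dist[5] = 1
  Visit vertex 5 (distance=1)
    Update dist[1] = 9
    Update dist[6] = 2

Step 3: Shortest path: 2 -> 5
Total weight: 1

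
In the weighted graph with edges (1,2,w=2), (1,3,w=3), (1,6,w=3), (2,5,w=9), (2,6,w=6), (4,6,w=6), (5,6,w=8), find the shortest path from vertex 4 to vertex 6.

Step 1: Build adjacency list with weights:
  1: 2(w=2), 3(w=3), 6(w=3)
  2: 1(w=2), 5(w=9), 6(w=6)
  3: 1(w=3)
  4: 6(w=6)
  5: 2(w=9), 6(w=8)
  6: 1(w=3), 2(w=6), 4(w=6), 5(w=8)

Step 2: Apply Dijkstra's algorithm from vertex 4:
  Visit vertex 4 (distance=0)
    Update dist[6] = 6
  Visit vertex 6 (distance=6)
    Update dist[1] = 9
    Update dist[2] = 12
    Update dist[5] = 14

Step 3: Shortest path: 4 -> 6
Total weight: 6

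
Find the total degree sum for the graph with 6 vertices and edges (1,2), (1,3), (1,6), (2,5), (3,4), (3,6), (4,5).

Step 1: Count edges incident to each vertex:
  deg(1) = 3 (neighbors: 2, 3, 6)
  deg(2) = 2 (neighbors: 1, 5)
  deg(3) = 3 (neighbors: 1, 4, 6)
  deg(4) = 2 (neighbors: 3, 5)
  deg(5) = 2 (neighbors: 2, 4)
  deg(6) = 2 (neighbors: 1, 3)

Step 2: Sum all degrees:
  3 + 2 + 3 + 2 + 2 + 2 = 14

Verification: sum of degrees = 2 * |E| = 2 * 7 = 14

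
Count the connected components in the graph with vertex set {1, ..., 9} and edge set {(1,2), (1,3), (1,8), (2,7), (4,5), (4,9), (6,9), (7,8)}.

Step 1: Build adjacency list from edges:
  1: 2, 3, 8
  2: 1, 7
  3: 1
  4: 5, 9
  5: 4
  6: 9
  7: 2, 8
  8: 1, 7
  9: 4, 6

Step 2: Run BFS/DFS from vertex 1:
  Visited: {1, 2, 3, 8, 7}
  Reached 5 of 9 vertices

Step 3: Only 5 of 9 vertices reached. Graph is disconnected.
Connected components: {1, 2, 3, 7, 8}, {4, 5, 6, 9}
Number of connected components: 2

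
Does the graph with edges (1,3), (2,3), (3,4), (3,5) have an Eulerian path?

Step 1: Find the degree of each vertex:
  deg(1) = 1
  deg(2) = 1
  deg(3) = 4
  deg(4) = 1
  deg(5) = 1

Step 2: Count vertices with odd degree:
  Odd-degree vertices: 1, 2, 4, 5 (4 total)

Step 3: Apply Euler's theorem:
  - Eulerian circuit exists iff graph is connected and all vertices have even degree
  - Eulerian path exists iff graph is connected and has 0 or 2 odd-degree vertices

Graph has 4 odd-degree vertices (need 0 or 2).
Neither Eulerian path nor Eulerian circuit exists.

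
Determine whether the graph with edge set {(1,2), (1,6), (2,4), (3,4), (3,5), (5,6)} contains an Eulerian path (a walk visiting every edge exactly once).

Step 1: Find the degree of each vertex:
  deg(1) = 2
  deg(2) = 2
  deg(3) = 2
  deg(4) = 2
  deg(5) = 2
  deg(6) = 2

Step 2: Count vertices with odd degree:
  All vertices have even degree (0 odd-degree vertices)

Step 3: Apply Euler's theorem:
  - Eulerian circuit exists iff graph is connected and all vertices have even degree
  - Eulerian path exists iff graph is connected and has 0 or 2 odd-degree vertices

Graph is connected with 0 odd-degree vertices.
Both Eulerian circuit and Eulerian path exist.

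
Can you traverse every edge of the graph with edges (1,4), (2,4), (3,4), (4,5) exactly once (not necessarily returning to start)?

Step 1: Find the degree of each vertex:
  deg(1) = 1
  deg(2) = 1
  deg(3) = 1
  deg(4) = 4
  deg(5) = 1

Step 2: Count vertices with odd degree:
  Odd-degree vertices: 1, 2, 3, 5 (4 total)

Step 3: Apply Euler's theorem:
  - Eulerian circuit exists iff graph is connected and all vertices have even degree
  - Eulerian path exists iff graph is connected and has 0 or 2 odd-degree vertices

Graph has 4 odd-degree vertices (need 0 or 2).
Neither Eulerian path nor Eulerian circuit exists.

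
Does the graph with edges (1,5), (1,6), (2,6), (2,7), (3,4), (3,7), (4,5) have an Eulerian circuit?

Step 1: Find the degree of each vertex:
  deg(1) = 2
  deg(2) = 2
  deg(3) = 2
  deg(4) = 2
  deg(5) = 2
  deg(6) = 2
  deg(7) = 2

Step 2: Count vertices with odd degree:
  All vertices have even degree (0 odd-degree vertices)

Step 3: Apply Euler's theorem:
  - Eulerian circuit exists iff graph is connected and all vertices have even degree
  - Eulerian path exists iff graph is connected and has 0 or 2 odd-degree vertices

Graph is connected with 0 odd-degree vertices.
Both Eulerian circuit and Eulerian path exist.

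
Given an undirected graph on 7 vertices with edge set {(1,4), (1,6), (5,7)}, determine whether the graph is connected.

Step 1: Build adjacency list from edges:
  1: 4, 6
  2: (none)
  3: (none)
  4: 1
  5: 7
  6: 1
  7: 5

Step 2: Run BFS/DFS from vertex 1:
  Visited: {1, 4, 6}
  Reached 3 of 7 vertices

Step 3: Only 3 of 7 vertices reached. Graph is disconnected.
Connected components: {1, 4, 6}, {2}, {3}, {5, 7}
Answer: No, the graph is not connected (4 components).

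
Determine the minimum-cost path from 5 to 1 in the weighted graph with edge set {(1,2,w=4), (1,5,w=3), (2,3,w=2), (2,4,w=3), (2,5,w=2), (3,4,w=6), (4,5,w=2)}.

Step 1: Build adjacency list with weights:
  1: 2(w=4), 5(w=3)
  2: 1(w=4), 3(w=2), 4(w=3), 5(w=2)
  3: 2(w=2), 4(w=6)
  4: 2(w=3), 3(w=6), 5(w=2)
  5: 1(w=3), 2(w=2), 4(w=2)

Step 2: Apply Dijkstra's algorithm from vertex 5:
  Visit vertex 5 (distance=0)
    Update dist[1] = 3
    Update dist[2] = 2
    Update dist[4] = 2
  Visit vertex 2 (distance=2)
    Update dist[3] = 4
  Visit vertex 4 (distance=2)
  Visit vertex 1 (distance=3)

Step 3: Shortest path: 5 -> 1
Total weight: 3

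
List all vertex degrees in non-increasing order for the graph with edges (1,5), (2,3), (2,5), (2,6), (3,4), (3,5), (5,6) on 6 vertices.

Step 1: Count edges incident to each vertex:
  deg(1) = 1 (neighbors: 5)
  deg(2) = 3 (neighbors: 3, 5, 6)
  deg(3) = 3 (neighbors: 2, 4, 5)
  deg(4) = 1 (neighbors: 3)
  deg(5) = 4 (neighbors: 1, 2, 3, 6)
  deg(6) = 2 (neighbors: 2, 5)

Step 2: Sort degrees in non-increasing order:
  Degrees: [1, 3, 3, 1, 4, 2] -> sorted: [4, 3, 3, 2, 1, 1]

Degree sequence: [4, 3, 3, 2, 1, 1]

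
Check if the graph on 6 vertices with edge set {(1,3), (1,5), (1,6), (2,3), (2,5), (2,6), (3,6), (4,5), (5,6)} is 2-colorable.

Step 1: Attempt 2-coloring using BFS:
  Start at vertex 1, assign color 0
  Color vertex 3 with color 1 (neighbor of 1)
  Color vertex 5 with color 1 (neighbor of 1)
  Color vertex 6 with color 1 (neighbor of 1)
  Color vertex 2 with color 0 (neighbor of 3)

Step 2: Conflict found! Vertices 3 and 6 are adjacent but have the same color.
This means the graph contains an odd cycle.

The graph is NOT bipartite.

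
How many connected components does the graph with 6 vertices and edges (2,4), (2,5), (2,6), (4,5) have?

Step 1: Build adjacency list from edges:
  1: (none)
  2: 4, 5, 6
  3: (none)
  4: 2, 5
  5: 2, 4
  6: 2

Step 2: Run BFS/DFS from vertex 1:
  Visited: {1}
  Reached 1 of 6 vertices

Step 3: Only 1 of 6 vertices reached. Graph is disconnected.
Connected components: {1}, {2, 4, 5, 6}, {3}
Number of connected components: 3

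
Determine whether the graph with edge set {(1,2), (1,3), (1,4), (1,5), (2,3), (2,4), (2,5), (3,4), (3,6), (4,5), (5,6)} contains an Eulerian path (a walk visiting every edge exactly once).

Step 1: Find the degree of each vertex:
  deg(1) = 4
  deg(2) = 4
  deg(3) = 4
  deg(4) = 4
  deg(5) = 4
  deg(6) = 2

Step 2: Count vertices with odd degree:
  All vertices have even degree (0 odd-degree vertices)

Step 3: Apply Euler's theorem:
  - Eulerian circuit exists iff graph is connected and all vertices have even degree
  - Eulerian path exists iff graph is connected and has 0 or 2 odd-degree vertices

Graph is connected with 0 odd-degree vertices.
Both Eulerian circuit and Eulerian path exist.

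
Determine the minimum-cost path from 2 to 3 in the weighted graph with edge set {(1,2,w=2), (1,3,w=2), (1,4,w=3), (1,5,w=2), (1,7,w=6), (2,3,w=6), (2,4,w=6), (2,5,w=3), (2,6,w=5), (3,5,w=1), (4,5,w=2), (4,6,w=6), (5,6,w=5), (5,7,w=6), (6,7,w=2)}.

Step 1: Build adjacency list with weights:
  1: 2(w=2), 3(w=2), 4(w=3), 5(w=2), 7(w=6)
  2: 1(w=2), 3(w=6), 4(w=6), 5(w=3), 6(w=5)
  3: 1(w=2), 2(w=6), 5(w=1)
  4: 1(w=3), 2(w=6), 5(w=2), 6(w=6)
  5: 1(w=2), 2(w=3), 3(w=1), 4(w=2), 6(w=5), 7(w=6)
  6: 2(w=5), 4(w=6), 5(w=5), 7(w=2)
  7: 1(w=6), 5(w=6), 6(w=2)

Step 2: Apply Dijkstra's algorithm from vertex 2:
  Visit vertex 2 (distance=0)
    Update dist[1] = 2
    Update dist[3] = 6
    Update dist[4] = 6
    Update dist[5] = 3
    Update dist[6] = 5
  Visit vertex 1 (distance=2)
    Update dist[3] = 4
    Update dist[4] = 5
    Update dist[7] = 8
  Visit vertex 5 (distance=3)
  Visit vertex 3 (distance=4)

Step 3: Shortest path: 2 -> 1 -> 3
Total weight: 2 + 2 = 4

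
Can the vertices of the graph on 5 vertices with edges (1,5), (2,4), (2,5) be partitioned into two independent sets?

Step 1: Attempt 2-coloring using BFS:
  Start at vertex 1, assign color 0
  Color vertex 5 with color 1 (neighbor of 1)
  Color vertex 2 with color 0 (neighbor of 5)
  Color vertex 4 with color 1 (neighbor of 2)
  Start new component at vertex 3, assign color 0

Step 2: 2-coloring succeeded. No conflicts found.
  Set A (color 0): {1, 2, 3}
  Set B (color 1): {4, 5}

The graph is bipartite with partition {1, 2, 3}, {4, 5}.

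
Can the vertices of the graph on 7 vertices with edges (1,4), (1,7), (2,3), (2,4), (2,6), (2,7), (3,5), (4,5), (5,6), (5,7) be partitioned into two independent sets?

Step 1: Attempt 2-coloring using BFS:
  Start at vertex 1, assign color 0
  Color vertex 4 with color 1 (neighbor of 1)
  Color vertex 7 with color 1 (neighbor of 1)
  Color vertex 2 with color 0 (neighbor of 4)
  Color vertex 5 with color 0 (neighbor of 4)
  Color vertex 3 with color 1 (neighbor of 2)
  Color vertex 6 with color 1 (neighbor of 2)

Step 2: 2-coloring succeeded. No conflicts found.
  Set A (color 0): {1, 2, 5}
  Set B (color 1): {3, 4, 6, 7}

The graph is bipartite with partition {1, 2, 5}, {3, 4, 6, 7}.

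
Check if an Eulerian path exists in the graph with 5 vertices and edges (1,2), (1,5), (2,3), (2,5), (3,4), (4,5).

Step 1: Find the degree of each vertex:
  deg(1) = 2
  deg(2) = 3
  deg(3) = 2
  deg(4) = 2
  deg(5) = 3

Step 2: Count vertices with odd degree:
  Odd-degree vertices: 2, 5 (2 total)

Step 3: Apply Euler's theorem:
  - Eulerian circuit exists iff graph is connected and all vertices have even degree
  - Eulerian path exists iff graph is connected and has 0 or 2 odd-degree vertices

Graph is connected with exactly 2 odd-degree vertices (2, 5).
Eulerian path exists (starting and ending at the odd-degree vertices), but no Eulerian circuit.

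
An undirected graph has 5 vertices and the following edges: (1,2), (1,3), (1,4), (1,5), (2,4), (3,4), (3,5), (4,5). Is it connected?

Step 1: Build adjacency list from edges:
  1: 2, 3, 4, 5
  2: 1, 4
  3: 1, 4, 5
  4: 1, 2, 3, 5
  5: 1, 3, 4

Step 2: Run BFS/DFS from vertex 1:
  Visited: {1, 2, 3, 4, 5}
  Reached 5 of 5 vertices

Step 3: All 5 vertices reached from vertex 1, so the graph is connected.
Answer: Yes, the graph is connected.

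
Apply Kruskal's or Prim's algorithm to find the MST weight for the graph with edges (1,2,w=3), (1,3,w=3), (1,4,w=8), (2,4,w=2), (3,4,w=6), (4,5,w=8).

Apply Kruskal's algorithm (sort edges by weight, add if no cycle):

Sorted edges by weight:
  (2,4) w=2
  (1,3) w=3
  (1,2) w=3
  (3,4) w=6
  (1,4) w=8
  (4,5) w=8

Add edge (2,4) w=2 -- no cycle. Running total: 2
Add edge (1,3) w=3 -- no cycle. Running total: 5
Add edge (1,2) w=3 -- no cycle. Running total: 8
Skip edge (3,4) w=6 -- would create cycle
Skip edge (1,4) w=8 -- would create cycle
Add edge (4,5) w=8 -- no cycle. Running total: 16

MST edges: (2,4,w=2), (1,3,w=3), (1,2,w=3), (4,5,w=8)
Total MST weight: 2 + 3 + 3 + 8 = 16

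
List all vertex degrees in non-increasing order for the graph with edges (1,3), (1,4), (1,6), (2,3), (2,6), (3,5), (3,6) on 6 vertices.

Step 1: Count edges incident to each vertex:
  deg(1) = 3 (neighbors: 3, 4, 6)
  deg(2) = 2 (neighbors: 3, 6)
  deg(3) = 4 (neighbors: 1, 2, 5, 6)
  deg(4) = 1 (neighbors: 1)
  deg(5) = 1 (neighbors: 3)
  deg(6) = 3 (neighbors: 1, 2, 3)

Step 2: Sort degrees in non-increasing order:
  Degrees: [3, 2, 4, 1, 1, 3] -> sorted: [4, 3, 3, 2, 1, 1]

Degree sequence: [4, 3, 3, 2, 1, 1]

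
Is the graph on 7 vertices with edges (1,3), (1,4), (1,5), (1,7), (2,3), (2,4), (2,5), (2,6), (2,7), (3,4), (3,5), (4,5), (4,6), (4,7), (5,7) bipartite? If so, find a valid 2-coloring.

Step 1: Attempt 2-coloring using BFS:
  Start at vertex 1, assign color 0
  Color vertex 3 with color 1 (neighbor of 1)
  Color vertex 4 with color 1 (neighbor of 1)
  Color vertex 5 with color 1 (neighbor of 1)
  Color vertex 7 with color 1 (neighbor of 1)
  Color vertex 2 with color 0 (neighbor of 3)

Step 2: Conflict found! Vertices 3 and 4 are adjacent but have the same color.
This means the graph contains an odd cycle.

The graph is NOT bipartite.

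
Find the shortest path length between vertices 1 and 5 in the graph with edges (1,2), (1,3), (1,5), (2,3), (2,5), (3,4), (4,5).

Step 1: Build adjacency list:
  1: 2, 3, 5
  2: 1, 3, 5
  3: 1, 2, 4
  4: 3, 5
  5: 1, 2, 4

Step 2: BFS from vertex 1 to find shortest path to 5:
  vertex 2 reached at distance 1
  vertex 3 reached at distance 1
  vertex 5 reached at distance 1

Step 3: Shortest path: 1 -> 5
Path length: 1 edge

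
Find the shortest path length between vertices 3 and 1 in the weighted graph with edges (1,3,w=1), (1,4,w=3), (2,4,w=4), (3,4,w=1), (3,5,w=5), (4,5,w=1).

Step 1: Build adjacency list with weights:
  1: 3(w=1), 4(w=3)
  2: 4(w=4)
  3: 1(w=1), 4(w=1), 5(w=5)
  4: 1(w=3), 2(w=4), 3(w=1), 5(w=1)
  5: 3(w=5), 4(w=1)

Step 2: Apply Dijkstra's algorithm from vertex 3:
  Visit vertex 3 (distance=0)
    Update dist[1] = 1
    Update dist[4] = 1
    Update dist[5] = 5
  Visit vertex 1 (distance=1)

Step 3: Shortest path: 3 -> 1
Total weight: 1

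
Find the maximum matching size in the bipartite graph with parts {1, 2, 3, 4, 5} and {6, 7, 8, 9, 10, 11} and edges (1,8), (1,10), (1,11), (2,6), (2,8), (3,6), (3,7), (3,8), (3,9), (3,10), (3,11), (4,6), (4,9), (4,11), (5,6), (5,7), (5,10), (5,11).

Step 1: List the neighbors of each left vertex:
  1: 8, 10, 11
  2: 6, 8
  3: 6, 7, 8, 9, 10, 11
  4: 6, 9, 11
  5: 6, 7, 10, 11

Step 2: Greedily match left vertices, then look for augmenting paths:
  Match 1 -- 8
  Match 2 -- 6
  Match 3 -- 7
  Match 4 -- 9
  Match 5 -- 10
  No augmenting path remains.

Step 3: Verify this is maximum:
  Matching size 5 = min(|L|, |R|) = min(5, 6), which is an upper bound, so this matching is maximum.

Maximum matching: {(1,8), (2,6), (3,7), (4,9), (5,10)}
Size: 5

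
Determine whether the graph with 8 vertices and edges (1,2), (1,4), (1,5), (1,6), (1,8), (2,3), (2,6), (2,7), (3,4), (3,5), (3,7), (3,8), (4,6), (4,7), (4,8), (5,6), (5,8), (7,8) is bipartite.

Step 1: Attempt 2-coloring using BFS:
  Start at vertex 1, assign color 0
  Color vertex 2 with color 1 (neighbor of 1)
  Color vertex 4 with color 1 (neighbor of 1)
  Color vertex 5 with color 1 (neighbor of 1)
  Color vertex 6 with color 1 (neighbor of 1)
  Color vertex 8 with color 1 (neighbor of 1)
  Color vertex 3 with color 0 (neighbor of 2)

Step 2: Conflict found! Vertices 2 and 6 are adjacent but have the same color.
This means the graph contains an odd cycle.

The graph is NOT bipartite.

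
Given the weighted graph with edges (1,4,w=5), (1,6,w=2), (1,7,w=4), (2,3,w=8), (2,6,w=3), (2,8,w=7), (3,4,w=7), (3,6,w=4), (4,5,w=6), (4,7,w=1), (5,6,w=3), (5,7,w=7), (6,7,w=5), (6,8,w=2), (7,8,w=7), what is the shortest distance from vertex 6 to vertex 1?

Step 1: Build adjacency list with weights:
  1: 4(w=5), 6(w=2), 7(w=4)
  2: 3(w=8), 6(w=3), 8(w=7)
  3: 2(w=8), 4(w=7), 6(w=4)
  4: 1(w=5), 3(w=7), 5(w=6), 7(w=1)
  5: 4(w=6), 6(w=3), 7(w=7)
  6: 1(w=2), 2(w=3), 3(w=4), 5(w=3), 7(w=5), 8(w=2)
  7: 1(w=4), 4(w=1), 5(w=7), 6(w=5), 8(w=7)
  8: 2(w=7), 6(w=2), 7(w=7)

Step 2: Apply Dijkstra's algorithm from vertex 6:
  Visit vertex 6 (distance=0)
    Update dist[1] = 2
    Update dist[2] = 3
    Update dist[3] = 4
    Update dist[5] = 3
    Update dist[7] = 5
    Update dist[8] = 2
  Visit vertex 1 (distance=2)
    Update dist[4] = 7

Step 3: Shortest path: 6 -> 1
Total weight: 2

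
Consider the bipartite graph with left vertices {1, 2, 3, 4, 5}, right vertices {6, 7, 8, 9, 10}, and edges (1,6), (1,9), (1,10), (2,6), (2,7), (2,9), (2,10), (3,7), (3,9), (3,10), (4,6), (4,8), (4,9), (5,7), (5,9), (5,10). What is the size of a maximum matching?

Step 1: List the neighbors of each left vertex:
  1: 6, 9, 10
  2: 6, 7, 9, 10
  3: 7, 9, 10
  4: 6, 8, 9
  5: 7, 9, 10

Step 2: Greedily match left vertices, then look for augmenting paths:
  Match 1 -- 6
  Match 2 -- 7
  Match 3 -- 9
  Match 4 -- 8
  Match 5 -- 10
  No augmenting path remains.

Step 3: Verify this is maximum:
  Matching size 5 = min(|L|, |R|) = min(5, 5), which is an upper bound, so this matching is maximum.

Maximum matching: {(1,6), (2,7), (3,9), (4,8), (5,10)}
Size: 5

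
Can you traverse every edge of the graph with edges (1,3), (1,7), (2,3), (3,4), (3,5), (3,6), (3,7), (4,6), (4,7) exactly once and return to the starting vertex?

Step 1: Find the degree of each vertex:
  deg(1) = 2
  deg(2) = 1
  deg(3) = 6
  deg(4) = 3
  deg(5) = 1
  deg(6) = 2
  deg(7) = 3

Step 2: Count vertices with odd degree:
  Odd-degree vertices: 2, 4, 5, 7 (4 total)

Step 3: Apply Euler's theorem:
  - Eulerian circuit exists iff graph is connected and all vertices have even degree
  - Eulerian path exists iff graph is connected and has 0 or 2 odd-degree vertices

Graph has 4 odd-degree vertices (need 0 or 2).
Neither Eulerian path nor Eulerian circuit exists.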